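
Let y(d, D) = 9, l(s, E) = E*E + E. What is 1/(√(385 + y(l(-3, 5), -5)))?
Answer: √394/394 ≈ 0.050379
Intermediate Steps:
l(s, E) = E + E² (l(s, E) = E² + E = E + E²)
1/(√(385 + y(l(-3, 5), -5))) = 1/(√(385 + 9)) = 1/(√394) = √394/394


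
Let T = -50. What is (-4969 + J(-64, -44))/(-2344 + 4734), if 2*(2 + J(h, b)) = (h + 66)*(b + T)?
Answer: -1013/478 ≈ -2.1192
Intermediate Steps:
J(h, b) = -2 + (-50 + b)*(66 + h)/2 (J(h, b) = -2 + ((h + 66)*(b - 50))/2 = -2 + ((66 + h)*(-50 + b))/2 = -2 + ((-50 + b)*(66 + h))/2 = -2 + (-50 + b)*(66 + h)/2)
(-4969 + J(-64, -44))/(-2344 + 4734) = (-4969 + (-1652 - 25*(-64) + 33*(-44) + (½)*(-44)*(-64)))/(-2344 + 4734) = (-4969 + (-1652 + 1600 - 1452 + 1408))/2390 = (-4969 - 96)*(1/2390) = -5065*1/2390 = -1013/478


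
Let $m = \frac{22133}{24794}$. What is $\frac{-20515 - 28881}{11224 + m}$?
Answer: $- \frac{1224724424}{278309989} \approx -4.4006$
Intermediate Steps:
$m = \frac{22133}{24794}$ ($m = 22133 \cdot \frac{1}{24794} = \frac{22133}{24794} \approx 0.89268$)
$\frac{-20515 - 28881}{11224 + m} = \frac{-20515 - 28881}{11224 + \frac{22133}{24794}} = - \frac{49396}{\frac{278309989}{24794}} = \left(-49396\right) \frac{24794}{278309989} = - \frac{1224724424}{278309989}$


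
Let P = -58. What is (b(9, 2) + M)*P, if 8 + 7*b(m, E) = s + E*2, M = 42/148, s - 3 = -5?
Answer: 8613/259 ≈ 33.255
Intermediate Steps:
s = -2 (s = 3 - 5 = -2)
M = 21/74 (M = 42*(1/148) = 21/74 ≈ 0.28378)
b(m, E) = -10/7 + 2*E/7 (b(m, E) = -8/7 + (-2 + E*2)/7 = -8/7 + (-2 + 2*E)/7 = -8/7 + (-2/7 + 2*E/7) = -10/7 + 2*E/7)
(b(9, 2) + M)*P = ((-10/7 + (2/7)*2) + 21/74)*(-58) = ((-10/7 + 4/7) + 21/74)*(-58) = (-6/7 + 21/74)*(-58) = -297/518*(-58) = 8613/259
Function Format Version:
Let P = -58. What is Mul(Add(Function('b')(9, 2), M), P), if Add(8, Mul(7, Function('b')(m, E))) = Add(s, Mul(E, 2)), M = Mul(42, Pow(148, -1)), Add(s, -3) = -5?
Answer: Rational(8613, 259) ≈ 33.255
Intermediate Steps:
s = -2 (s = Add(3, -5) = -2)
M = Rational(21, 74) (M = Mul(42, Rational(1, 148)) = Rational(21, 74) ≈ 0.28378)
Function('b')(m, E) = Add(Rational(-10, 7), Mul(Rational(2, 7), E)) (Function('b')(m, E) = Add(Rational(-8, 7), Mul(Rational(1, 7), Add(-2, Mul(E, 2)))) = Add(Rational(-8, 7), Mul(Rational(1, 7), Add(-2, Mul(2, E)))) = Add(Rational(-8, 7), Add(Rational(-2, 7), Mul(Rational(2, 7), E))) = Add(Rational(-10, 7), Mul(Rational(2, 7), E)))
Mul(Add(Function('b')(9, 2), M), P) = Mul(Add(Add(Rational(-10, 7), Mul(Rational(2, 7), 2)), Rational(21, 74)), -58) = Mul(Add(Add(Rational(-10, 7), Rational(4, 7)), Rational(21, 74)), -58) = Mul(Add(Rational(-6, 7), Rational(21, 74)), -58) = Mul(Rational(-297, 518), -58) = Rational(8613, 259)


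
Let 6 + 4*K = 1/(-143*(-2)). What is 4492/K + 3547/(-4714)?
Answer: -24230612577/8084510 ≈ -2997.2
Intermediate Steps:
K = -1715/1144 (K = -3/2 + 1/(4*((-143*(-2)))) = -3/2 + (¼)/286 = -3/2 + (¼)*(1/286) = -3/2 + 1/1144 = -1715/1144 ≈ -1.4991)
4492/K + 3547/(-4714) = 4492/(-1715/1144) + 3547/(-4714) = 4492*(-1144/1715) + 3547*(-1/4714) = -5138848/1715 - 3547/4714 = -24230612577/8084510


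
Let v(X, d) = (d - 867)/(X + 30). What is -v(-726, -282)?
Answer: -383/232 ≈ -1.6509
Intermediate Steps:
v(X, d) = (-867 + d)/(30 + X)
-v(-726, -282) = -(-867 - 282)/(30 - 726) = -(-1149)/(-696) = -(-1)*(-1149)/696 = -1*383/232 = -383/232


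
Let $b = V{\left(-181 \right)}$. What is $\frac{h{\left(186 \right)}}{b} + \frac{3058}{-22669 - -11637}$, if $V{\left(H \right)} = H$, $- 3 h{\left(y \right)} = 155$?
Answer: $\frac{24733}{2995188} \approx 0.0082576$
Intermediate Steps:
$h{\left(y \right)} = - \frac{155}{3}$ ($h{\left(y \right)} = \left(- \frac{1}{3}\right) 155 = - \frac{155}{3}$)
$b = -181$
$\frac{h{\left(186 \right)}}{b} + \frac{3058}{-22669 - -11637} = - \frac{155}{3 \left(-181\right)} + \frac{3058}{-22669 - -11637} = \left(- \frac{155}{3}\right) \left(- \frac{1}{181}\right) + \frac{3058}{-22669 + 11637} = \frac{155}{543} + \frac{3058}{-11032} = \frac{155}{543} + 3058 \left(- \frac{1}{11032}\right) = \frac{155}{543} - \frac{1529}{5516} = \frac{24733}{2995188}$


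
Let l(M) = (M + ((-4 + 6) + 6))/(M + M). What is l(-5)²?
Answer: 9/100 ≈ 0.090000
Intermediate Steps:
l(M) = (8 + M)/(2*M) (l(M) = (M + (2 + 6))/((2*M)) = (M + 8)*(1/(2*M)) = (8 + M)*(1/(2*M)) = (8 + M)/(2*M))
l(-5)² = ((½)*(8 - 5)/(-5))² = ((½)*(-⅕)*3)² = (-3/10)² = 9/100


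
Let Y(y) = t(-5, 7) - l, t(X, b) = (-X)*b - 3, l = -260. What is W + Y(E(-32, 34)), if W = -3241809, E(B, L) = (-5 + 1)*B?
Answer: -3241517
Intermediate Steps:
E(B, L) = -4*B
t(X, b) = -3 - X*b (t(X, b) = -X*b - 3 = -3 - X*b)
Y(y) = 292 (Y(y) = (-3 - 1*(-5)*7) - 1*(-260) = (-3 + 35) + 260 = 32 + 260 = 292)
W + Y(E(-32, 34)) = -3241809 + 292 = -3241517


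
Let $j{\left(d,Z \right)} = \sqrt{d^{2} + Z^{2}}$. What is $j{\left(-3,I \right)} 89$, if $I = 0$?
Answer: $267$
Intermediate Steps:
$j{\left(d,Z \right)} = \sqrt{Z^{2} + d^{2}}$
$j{\left(-3,I \right)} 89 = \sqrt{0^{2} + \left(-3\right)^{2}} \cdot 89 = \sqrt{0 + 9} \cdot 89 = \sqrt{9} \cdot 89 = 3 \cdot 89 = 267$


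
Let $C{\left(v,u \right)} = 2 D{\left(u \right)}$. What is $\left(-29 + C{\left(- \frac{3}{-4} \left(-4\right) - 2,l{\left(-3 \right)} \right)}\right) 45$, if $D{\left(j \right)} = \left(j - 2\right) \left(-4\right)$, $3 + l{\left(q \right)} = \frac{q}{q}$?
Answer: $135$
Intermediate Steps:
$l{\left(q \right)} = -2$ ($l{\left(q \right)} = -3 + \frac{q}{q} = -3 + 1 = -2$)
$D{\left(j \right)} = 8 - 4 j$ ($D{\left(j \right)} = \left(-2 + j\right) \left(-4\right) = 8 - 4 j$)
$C{\left(v,u \right)} = 16 - 8 u$ ($C{\left(v,u \right)} = 2 \left(8 - 4 u\right) = 16 - 8 u$)
$\left(-29 + C{\left(- \frac{3}{-4} \left(-4\right) - 2,l{\left(-3 \right)} \right)}\right) 45 = \left(-29 + \left(16 - -16\right)\right) 45 = \left(-29 + \left(16 + 16\right)\right) 45 = \left(-29 + 32\right) 45 = 3 \cdot 45 = 135$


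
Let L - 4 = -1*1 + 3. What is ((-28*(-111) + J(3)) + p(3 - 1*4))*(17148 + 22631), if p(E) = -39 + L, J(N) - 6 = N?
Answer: 122678436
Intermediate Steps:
J(N) = 6 + N
L = 6 (L = 4 + (-1*1 + 3) = 4 + (-1 + 3) = 4 + 2 = 6)
p(E) = -33 (p(E) = -39 + 6 = -33)
((-28*(-111) + J(3)) + p(3 - 1*4))*(17148 + 22631) = ((-28*(-111) + (6 + 3)) - 33)*(17148 + 22631) = ((3108 + 9) - 33)*39779 = (3117 - 33)*39779 = 3084*39779 = 122678436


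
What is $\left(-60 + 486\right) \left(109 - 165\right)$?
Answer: $-23856$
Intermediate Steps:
$\left(-60 + 486\right) \left(109 - 165\right) = 426 \left(-56\right) = -23856$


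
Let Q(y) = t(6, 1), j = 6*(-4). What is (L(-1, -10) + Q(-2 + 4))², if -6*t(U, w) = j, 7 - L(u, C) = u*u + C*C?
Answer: 8100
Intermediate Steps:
L(u, C) = 7 - C² - u² (L(u, C) = 7 - (u*u + C*C) = 7 - (u² + C²) = 7 - (C² + u²) = 7 + (-C² - u²) = 7 - C² - u²)
j = -24
t(U, w) = 4 (t(U, w) = -⅙*(-24) = 4)
Q(y) = 4
(L(-1, -10) + Q(-2 + 4))² = ((7 - 1*(-10)² - 1*(-1)²) + 4)² = ((7 - 1*100 - 1*1) + 4)² = ((7 - 100 - 1) + 4)² = (-94 + 4)² = (-90)² = 8100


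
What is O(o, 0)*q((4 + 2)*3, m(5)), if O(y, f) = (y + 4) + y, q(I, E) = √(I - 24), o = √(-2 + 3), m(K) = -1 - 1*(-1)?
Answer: 6*I*√6 ≈ 14.697*I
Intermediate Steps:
m(K) = 0 (m(K) = -1 + 1 = 0)
o = 1 (o = √1 = 1)
q(I, E) = √(-24 + I)
O(y, f) = 4 + 2*y (O(y, f) = (4 + y) + y = 4 + 2*y)
O(o, 0)*q((4 + 2)*3, m(5)) = (4 + 2*1)*√(-24 + (4 + 2)*3) = (4 + 2)*√(-24 + 6*3) = 6*√(-24 + 18) = 6*√(-6) = 6*(I*√6) = 6*I*√6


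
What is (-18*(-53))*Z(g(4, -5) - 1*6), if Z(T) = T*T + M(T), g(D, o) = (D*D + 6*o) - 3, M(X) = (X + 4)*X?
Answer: 921564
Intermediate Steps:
M(X) = X*(4 + X) (M(X) = (4 + X)*X = X*(4 + X))
g(D, o) = -3 + D² + 6*o (g(D, o) = (D² + 6*o) - 3 = -3 + D² + 6*o)
Z(T) = T² + T*(4 + T) (Z(T) = T*T + T*(4 + T) = T² + T*(4 + T))
(-18*(-53))*Z(g(4, -5) - 1*6) = (-18*(-53))*(2*((-3 + 4² + 6*(-5)) - 1*6)*(2 + ((-3 + 4² + 6*(-5)) - 1*6))) = 954*(2*((-3 + 16 - 30) - 6)*(2 + ((-3 + 16 - 30) - 6))) = 954*(2*(-17 - 6)*(2 + (-17 - 6))) = 954*(2*(-23)*(2 - 23)) = 954*(2*(-23)*(-21)) = 954*966 = 921564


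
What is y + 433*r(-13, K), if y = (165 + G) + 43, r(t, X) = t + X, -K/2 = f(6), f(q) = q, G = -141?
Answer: -10758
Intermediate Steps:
K = -12 (K = -2*6 = -12)
r(t, X) = X + t
y = 67 (y = (165 - 141) + 43 = 24 + 43 = 67)
y + 433*r(-13, K) = 67 + 433*(-12 - 13) = 67 + 433*(-25) = 67 - 10825 = -10758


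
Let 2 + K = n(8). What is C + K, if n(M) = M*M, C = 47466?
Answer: 47528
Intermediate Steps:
n(M) = M²
K = 62 (K = -2 + 8² = -2 + 64 = 62)
C + K = 47466 + 62 = 47528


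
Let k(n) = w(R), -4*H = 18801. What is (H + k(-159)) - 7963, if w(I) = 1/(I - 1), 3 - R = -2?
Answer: -12663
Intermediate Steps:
R = 5 (R = 3 - 1*(-2) = 3 + 2 = 5)
H = -18801/4 (H = -¼*18801 = -18801/4 ≈ -4700.3)
w(I) = 1/(-1 + I)
k(n) = ¼ (k(n) = 1/(-1 + 5) = 1/4 = ¼)
(H + k(-159)) - 7963 = (-18801/4 + ¼) - 7963 = -4700 - 7963 = -12663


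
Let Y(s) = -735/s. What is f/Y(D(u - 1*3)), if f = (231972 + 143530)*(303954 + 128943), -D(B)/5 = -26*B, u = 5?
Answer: -2817597281096/49 ≈ -5.7502e+10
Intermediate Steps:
D(B) = 130*B (D(B) = -(-130)*B = 130*B)
f = 162553689294 (f = 375502*432897 = 162553689294)
f/Y(D(u - 1*3)) = 162553689294/((-735*1/(130*(5 - 1*3)))) = 162553689294/((-735*1/(130*(5 - 3)))) = 162553689294/((-735/(130*2))) = 162553689294/((-735/260)) = 162553689294/((-735*1/260)) = 162553689294/(-147/52) = 162553689294*(-52/147) = -2817597281096/49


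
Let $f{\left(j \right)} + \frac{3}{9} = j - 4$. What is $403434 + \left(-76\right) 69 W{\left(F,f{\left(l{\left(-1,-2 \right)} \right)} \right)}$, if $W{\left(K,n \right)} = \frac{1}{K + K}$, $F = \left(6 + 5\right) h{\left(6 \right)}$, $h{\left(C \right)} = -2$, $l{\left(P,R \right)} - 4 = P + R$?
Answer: $\frac{4439085}{11} \approx 4.0355 \cdot 10^{5}$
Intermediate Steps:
$l{\left(P,R \right)} = 4 + P + R$ ($l{\left(P,R \right)} = 4 + \left(P + R\right) = 4 + P + R$)
$f{\left(j \right)} = - \frac{13}{3} + j$ ($f{\left(j \right)} = - \frac{1}{3} + \left(j - 4\right) = - \frac{1}{3} + \left(-4 + j\right) = - \frac{13}{3} + j$)
$F = -22$ ($F = \left(6 + 5\right) \left(-2\right) = 11 \left(-2\right) = -22$)
$W{\left(K,n \right)} = \frac{1}{2 K}$
$403434 + \left(-76\right) 69 W{\left(F,f{\left(l{\left(-1,-2 \right)} \right)} \right)} = 403434 + \left(-76\right) 69 \frac{1}{2 \left(-22\right)} = 403434 - 5244 \cdot \frac{1}{2} \left(- \frac{1}{22}\right) = 403434 - - \frac{1311}{11} = 403434 + \frac{1311}{11} = \frac{4439085}{11}$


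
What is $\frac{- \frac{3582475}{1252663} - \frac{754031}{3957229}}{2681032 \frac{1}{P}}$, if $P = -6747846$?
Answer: $\frac{12754458573854263686}{1661259370118301683} \approx 7.6776$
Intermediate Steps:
$\frac{- \frac{3582475}{1252663} - \frac{754031}{3957229}}{2681032 \frac{1}{P}} = \frac{- \frac{3582475}{1252663} - \frac{754031}{3957229}}{2681032 \frac{1}{-6747846}} = \frac{\left(-3582475\right) \frac{1}{1252663} - \frac{754031}{3957229}}{2681032 \left(- \frac{1}{6747846}\right)} = \frac{- \frac{3582475}{1252663} - \frac{754031}{3957229}}{- \frac{1340516}{3373923}} = \left(- \frac{15121220696328}{4957074350827}\right) \left(- \frac{3373923}{1340516}\right) = \frac{12754458573854263686}{1661259370118301683}$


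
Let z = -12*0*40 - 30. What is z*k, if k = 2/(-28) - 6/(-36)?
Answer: -20/7 ≈ -2.8571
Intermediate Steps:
k = 2/21 (k = 2*(-1/28) - 6*(-1/36) = -1/14 + ⅙ = 2/21 ≈ 0.095238)
z = -30 (z = 0*40 - 30 = 0 - 30 = -30)
z*k = -30*2/21 = -20/7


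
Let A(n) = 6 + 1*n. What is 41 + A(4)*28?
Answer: 321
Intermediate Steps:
A(n) = 6 + n
41 + A(4)*28 = 41 + (6 + 4)*28 = 41 + 10*28 = 41 + 280 = 321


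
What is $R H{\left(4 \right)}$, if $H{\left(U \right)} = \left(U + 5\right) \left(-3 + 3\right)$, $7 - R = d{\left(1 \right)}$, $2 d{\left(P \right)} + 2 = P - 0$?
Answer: $0$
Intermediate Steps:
$d{\left(P \right)} = -1 + \frac{P}{2}$ ($d{\left(P \right)} = -1 + \frac{P - 0}{2} = -1 + \frac{P + 0}{2} = -1 + \frac{P}{2}$)
$R = \frac{15}{2}$ ($R = 7 - \left(-1 + \frac{1}{2} \cdot 1\right) = 7 - \left(-1 + \frac{1}{2}\right) = 7 - - \frac{1}{2} = 7 + \frac{1}{2} = \frac{15}{2} \approx 7.5$)
$H{\left(U \right)} = 0$ ($H{\left(U \right)} = \left(5 + U\right) 0 = 0$)
$R H{\left(4 \right)} = \frac{15}{2} \cdot 0 = 0$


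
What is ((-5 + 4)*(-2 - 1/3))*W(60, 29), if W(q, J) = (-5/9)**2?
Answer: 175/243 ≈ 0.72016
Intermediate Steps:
W(q, J) = 25/81 (W(q, J) = (-5*1/9)**2 = (-5/9)**2 = 25/81)
((-5 + 4)*(-2 - 1/3))*W(60, 29) = ((-5 + 4)*(-2 - 1/3))*(25/81) = -(-2 - 1*1/3)*(25/81) = -(-2 - 1/3)*(25/81) = -1*(-7/3)*(25/81) = (7/3)*(25/81) = 175/243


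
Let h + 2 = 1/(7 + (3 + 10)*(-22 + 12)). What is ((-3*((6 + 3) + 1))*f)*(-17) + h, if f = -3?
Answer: -188437/123 ≈ -1532.0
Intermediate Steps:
h = -247/123 (h = -2 + 1/(7 + (3 + 10)*(-22 + 12)) = -2 + 1/(7 + 13*(-10)) = -2 + 1/(7 - 130) = -2 + 1/(-123) = -2 - 1/123 = -247/123 ≈ -2.0081)
((-3*((6 + 3) + 1))*f)*(-17) + h = (-3*((6 + 3) + 1)*(-3))*(-17) - 247/123 = (-3*(9 + 1)*(-3))*(-17) - 247/123 = (-3*10*(-3))*(-17) - 247/123 = -30*(-3)*(-17) - 247/123 = 90*(-17) - 247/123 = -1530 - 247/123 = -188437/123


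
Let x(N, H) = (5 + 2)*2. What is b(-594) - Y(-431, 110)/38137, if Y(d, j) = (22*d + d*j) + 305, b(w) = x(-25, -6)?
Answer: 590505/38137 ≈ 15.484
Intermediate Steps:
x(N, H) = 14 (x(N, H) = 7*2 = 14)
b(w) = 14
Y(d, j) = 305 + 22*d + d*j
b(-594) - Y(-431, 110)/38137 = 14 - (305 + 22*(-431) - 431*110)/38137 = 14 - (305 - 9482 - 47410)/38137 = 14 - (-56587)/38137 = 14 - 1*(-56587/38137) = 14 + 56587/38137 = 590505/38137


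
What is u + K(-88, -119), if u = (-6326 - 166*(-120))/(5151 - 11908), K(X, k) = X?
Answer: -608210/6757 ≈ -90.012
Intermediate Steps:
u = -13594/6757 (u = (-6326 + 19920)/(-6757) = 13594*(-1/6757) = -13594/6757 ≈ -2.0118)
u + K(-88, -119) = -13594/6757 - 88 = -608210/6757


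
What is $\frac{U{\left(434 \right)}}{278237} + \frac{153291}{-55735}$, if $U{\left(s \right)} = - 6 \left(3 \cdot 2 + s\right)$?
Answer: $- \frac{42798368367}{15507539195} \approx -2.7598$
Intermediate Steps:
$U{\left(s \right)} = -36 - 6 s$ ($U{\left(s \right)} = - 6 \left(6 + s\right) = -36 - 6 s$)
$\frac{U{\left(434 \right)}}{278237} + \frac{153291}{-55735} = \frac{-36 - 2604}{278237} + \frac{153291}{-55735} = \left(-36 - 2604\right) \frac{1}{278237} + 153291 \left(- \frac{1}{55735}\right) = \left(-2640\right) \frac{1}{278237} - \frac{153291}{55735} = - \frac{2640}{278237} - \frac{153291}{55735} = - \frac{42798368367}{15507539195}$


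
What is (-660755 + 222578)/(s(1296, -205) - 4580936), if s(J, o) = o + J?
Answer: 146059/1526615 ≈ 0.095675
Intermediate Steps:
s(J, o) = J + o
(-660755 + 222578)/(s(1296, -205) - 4580936) = (-660755 + 222578)/((1296 - 205) - 4580936) = -438177/(1091 - 4580936) = -438177/(-4579845) = -438177*(-1/4579845) = 146059/1526615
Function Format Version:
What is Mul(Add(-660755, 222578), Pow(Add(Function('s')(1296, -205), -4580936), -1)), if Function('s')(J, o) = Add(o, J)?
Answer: Rational(146059, 1526615) ≈ 0.095675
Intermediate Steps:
Function('s')(J, o) = Add(J, o)
Mul(Add(-660755, 222578), Pow(Add(Function('s')(1296, -205), -4580936), -1)) = Mul(Add(-660755, 222578), Pow(Add(Add(1296, -205), -4580936), -1)) = Mul(-438177, Pow(Add(1091, -4580936), -1)) = Mul(-438177, Pow(-4579845, -1)) = Mul(-438177, Rational(-1, 4579845)) = Rational(146059, 1526615)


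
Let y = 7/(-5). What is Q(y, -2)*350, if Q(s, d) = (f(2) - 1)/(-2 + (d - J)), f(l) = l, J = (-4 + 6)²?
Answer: -175/4 ≈ -43.750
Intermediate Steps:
J = 4 (J = 2² = 4)
y = -7/5 (y = 7*(-⅕) = -7/5 ≈ -1.4000)
Q(s, d) = 1/(-6 + d) (Q(s, d) = (2 - 1)/(-2 + (d - 1*4)) = 1/(-2 + (d - 4)) = 1/(-2 + (-4 + d)) = 1/(-6 + d))
Q(y, -2)*350 = 350/(-6 - 2) = 350/(-8) = -⅛*350 = -175/4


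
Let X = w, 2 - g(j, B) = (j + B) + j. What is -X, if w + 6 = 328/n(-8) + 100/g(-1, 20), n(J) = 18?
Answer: -215/36 ≈ -5.9722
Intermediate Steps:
g(j, B) = 2 - B - 2*j (g(j, B) = 2 - ((j + B) + j) = 2 - ((B + j) + j) = 2 - (B + 2*j) = 2 + (-B - 2*j) = 2 - B - 2*j)
w = 215/36 (w = -6 + (328/18 + 100/(2 - 1*20 - 2*(-1))) = -6 + (328*(1/18) + 100/(2 - 20 + 2)) = -6 + (164/9 + 100/(-16)) = -6 + (164/9 + 100*(-1/16)) = -6 + (164/9 - 25/4) = -6 + 431/36 = 215/36 ≈ 5.9722)
X = 215/36 ≈ 5.9722
-X = -1*215/36 = -215/36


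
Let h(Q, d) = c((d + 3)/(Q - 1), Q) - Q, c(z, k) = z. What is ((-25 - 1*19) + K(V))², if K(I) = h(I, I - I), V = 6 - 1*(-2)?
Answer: 130321/49 ≈ 2659.6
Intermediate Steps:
V = 8 (V = 6 + 2 = 8)
h(Q, d) = -Q + (3 + d)/(-1 + Q) (h(Q, d) = (d + 3)/(Q - 1) - Q = (3 + d)/(-1 + Q) - Q = -Q + (3 + d)/(-1 + Q))
K(I) = (3 - I*(-1 + I))/(-1 + I) (K(I) = (3 + (I - I) - I*(-1 + I))/(-1 + I) = (3 + 0 - I*(-1 + I))/(-1 + I) = (3 - I*(-1 + I))/(-1 + I))
((-25 - 1*19) + K(V))² = ((-25 - 1*19) + (3 - 1*8*(-1 + 8))/(-1 + 8))² = ((-25 - 19) + (3 - 1*8*7)/7)² = (-44 + (3 - 56)/7)² = (-44 + (⅐)*(-53))² = (-44 - 53/7)² = (-361/7)² = 130321/49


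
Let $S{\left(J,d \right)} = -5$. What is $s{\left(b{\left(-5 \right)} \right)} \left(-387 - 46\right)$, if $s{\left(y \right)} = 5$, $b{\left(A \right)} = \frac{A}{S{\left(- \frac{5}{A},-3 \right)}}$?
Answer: $-2165$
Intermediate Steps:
$b{\left(A \right)} = - \frac{A}{5}$ ($b{\left(A \right)} = \frac{A}{-5} = A \left(- \frac{1}{5}\right) = - \frac{A}{5}$)
$s{\left(b{\left(-5 \right)} \right)} \left(-387 - 46\right) = 5 \left(-387 - 46\right) = 5 \left(-433\right) = -2165$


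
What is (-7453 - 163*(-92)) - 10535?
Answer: -2992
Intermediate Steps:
(-7453 - 163*(-92)) - 10535 = (-7453 + 14996) - 10535 = 7543 - 10535 = -2992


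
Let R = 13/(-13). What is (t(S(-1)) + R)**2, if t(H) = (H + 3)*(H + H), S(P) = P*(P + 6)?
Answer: 361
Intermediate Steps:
S(P) = P*(6 + P)
t(H) = 2*H*(3 + H) (t(H) = (3 + H)*(2*H) = 2*H*(3 + H))
R = -1 (R = 13*(-1/13) = -1)
(t(S(-1)) + R)**2 = (2*(-(6 - 1))*(3 - (6 - 1)) - 1)**2 = (2*(-1*5)*(3 - 1*5) - 1)**2 = (2*(-5)*(3 - 5) - 1)**2 = (2*(-5)*(-2) - 1)**2 = (20 - 1)**2 = 19**2 = 361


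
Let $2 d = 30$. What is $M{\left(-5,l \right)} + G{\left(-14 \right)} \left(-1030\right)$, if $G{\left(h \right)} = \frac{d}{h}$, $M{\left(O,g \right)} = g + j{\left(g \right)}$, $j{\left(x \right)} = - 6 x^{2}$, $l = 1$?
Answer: $\frac{7690}{7} \approx 1098.6$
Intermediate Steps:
$M{\left(O,g \right)} = g - 6 g^{2}$
$d = 15$ ($d = \frac{1}{2} \cdot 30 = 15$)
$G{\left(h \right)} = \frac{15}{h}$
$M{\left(-5,l \right)} + G{\left(-14 \right)} \left(-1030\right) = 1 \left(1 - 6\right) + \frac{15}{-14} \left(-1030\right) = 1 \left(1 - 6\right) + 15 \left(- \frac{1}{14}\right) \left(-1030\right) = 1 \left(-5\right) - - \frac{7725}{7} = -5 + \frac{7725}{7} = \frac{7690}{7}$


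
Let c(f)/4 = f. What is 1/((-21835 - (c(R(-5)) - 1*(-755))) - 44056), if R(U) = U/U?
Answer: -1/66650 ≈ -1.5004e-5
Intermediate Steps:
R(U) = 1
c(f) = 4*f
1/((-21835 - (c(R(-5)) - 1*(-755))) - 44056) = 1/((-21835 - (4*1 - 1*(-755))) - 44056) = 1/((-21835 - (4 + 755)) - 44056) = 1/((-21835 - 1*759) - 44056) = 1/((-21835 - 759) - 44056) = 1/(-22594 - 44056) = 1/(-66650) = -1/66650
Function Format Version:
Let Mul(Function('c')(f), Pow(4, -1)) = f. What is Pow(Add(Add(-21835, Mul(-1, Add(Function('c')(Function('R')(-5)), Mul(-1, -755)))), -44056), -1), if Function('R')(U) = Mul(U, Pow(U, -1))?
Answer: Rational(-1, 66650) ≈ -1.5004e-5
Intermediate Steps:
Function('R')(U) = 1
Function('c')(f) = Mul(4, f)
Pow(Add(Add(-21835, Mul(-1, Add(Function('c')(Function('R')(-5)), Mul(-1, -755)))), -44056), -1) = Pow(Add(Add(-21835, Mul(-1, Add(Mul(4, 1), Mul(-1, -755)))), -44056), -1) = Pow(Add(Add(-21835, Mul(-1, Add(4, 755))), -44056), -1) = Pow(Add(Add(-21835, Mul(-1, 759)), -44056), -1) = Pow(Add(Add(-21835, -759), -44056), -1) = Pow(Add(-22594, -44056), -1) = Pow(-66650, -1) = Rational(-1, 66650)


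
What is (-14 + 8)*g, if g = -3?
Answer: 18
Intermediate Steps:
(-14 + 8)*g = (-14 + 8)*(-3) = -6*(-3) = 18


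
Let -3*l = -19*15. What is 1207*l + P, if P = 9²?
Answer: 114746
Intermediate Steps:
P = 81
l = 95 (l = -(-19)*15/3 = -⅓*(-285) = 95)
1207*l + P = 1207*95 + 81 = 114665 + 81 = 114746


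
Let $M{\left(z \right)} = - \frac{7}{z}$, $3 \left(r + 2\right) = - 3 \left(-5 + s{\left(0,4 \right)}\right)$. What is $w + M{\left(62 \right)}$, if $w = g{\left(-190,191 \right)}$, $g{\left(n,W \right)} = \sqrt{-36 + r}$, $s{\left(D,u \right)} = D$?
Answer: $- \frac{7}{62} + i \sqrt{33} \approx -0.1129 + 5.7446 i$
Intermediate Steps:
$r = 3$ ($r = -2 + \frac{\left(-3\right) \left(-5 + 0\right)}{3} = -2 + \frac{\left(-3\right) \left(-5\right)}{3} = -2 + \frac{1}{3} \cdot 15 = -2 + 5 = 3$)
$g{\left(n,W \right)} = i \sqrt{33}$ ($g{\left(n,W \right)} = \sqrt{-36 + 3} = \sqrt{-33} = i \sqrt{33}$)
$w = i \sqrt{33} \approx 5.7446 i$
$w + M{\left(62 \right)} = i \sqrt{33} - \frac{7}{62} = - \frac{7}{62} + i \sqrt{33}$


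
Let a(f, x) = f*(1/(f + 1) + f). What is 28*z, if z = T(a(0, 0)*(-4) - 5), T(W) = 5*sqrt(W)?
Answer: 140*I*sqrt(5) ≈ 313.05*I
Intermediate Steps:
a(f, x) = f*(f + 1/(1 + f)) (a(f, x) = f*(1/(1 + f) + f) = f*(f + 1/(1 + f)))
z = 5*I*sqrt(5) (z = 5*sqrt((0*(1 + 0 + 0**2)/(1 + 0))*(-4) - 5) = 5*sqrt((0*(1 + 0 + 0)/1)*(-4) - 5) = 5*sqrt((0*1*1)*(-4) - 5) = 5*sqrt(0*(-4) - 5) = 5*sqrt(0 - 5) = 5*sqrt(-5) = 5*(I*sqrt(5)) = 5*I*sqrt(5) ≈ 11.18*I)
28*z = 28*(5*I*sqrt(5)) = 140*I*sqrt(5)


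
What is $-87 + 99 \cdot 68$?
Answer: $6645$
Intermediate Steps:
$-87 + 99 \cdot 68 = -87 + 6732 = 6645$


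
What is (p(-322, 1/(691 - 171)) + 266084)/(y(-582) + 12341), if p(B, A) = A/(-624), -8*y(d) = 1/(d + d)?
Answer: 8374876822943/388427548340 ≈ 21.561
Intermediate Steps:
y(d) = -1/(16*d) (y(d) = -1/(8*(d + d)) = -1/(2*d)/8 = -1/(16*d))
p(B, A) = -A/624 (p(B, A) = A*(-1/624) = -A/624)
(p(-322, 1/(691 - 171)) + 266084)/(y(-582) + 12341) = (-1/(624*(691 - 171)) + 266084)/(-1/16/(-582) + 12341) = (-1/624/520 + 266084)/(-1/16*(-1/582) + 12341) = (-1/624*1/520 + 266084)/(1/9312 + 12341) = (-1/324480 + 266084)/(114919393/9312) = (86338936319/324480)*(9312/114919393) = 8374876822943/388427548340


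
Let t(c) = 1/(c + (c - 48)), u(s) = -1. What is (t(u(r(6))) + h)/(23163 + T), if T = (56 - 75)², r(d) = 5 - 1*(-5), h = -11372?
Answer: -568601/1176200 ≈ -0.48342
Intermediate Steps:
r(d) = 10 (r(d) = 5 + 5 = 10)
T = 361 (T = (-19)² = 361)
t(c) = 1/(-48 + 2*c) (t(c) = 1/(c + (-48 + c)) = 1/(-48 + 2*c))
(t(u(r(6))) + h)/(23163 + T) = (1/(2*(-24 - 1)) - 11372)/(23163 + 361) = ((½)/(-25) - 11372)/23524 = ((½)*(-1/25) - 11372)*(1/23524) = (-1/50 - 11372)*(1/23524) = -568601/50*1/23524 = -568601/1176200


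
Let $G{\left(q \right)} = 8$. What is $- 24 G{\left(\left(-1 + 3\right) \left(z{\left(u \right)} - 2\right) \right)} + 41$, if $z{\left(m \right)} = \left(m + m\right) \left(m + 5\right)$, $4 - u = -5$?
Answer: $-151$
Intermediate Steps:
$u = 9$ ($u = 4 - -5 = 4 + 5 = 9$)
$z{\left(m \right)} = 2 m \left(5 + m\right)$
$- 24 G{\left(\left(-1 + 3\right) \left(z{\left(u \right)} - 2\right) \right)} + 41 = \left(-24\right) 8 + 41 = -192 + 41 = -151$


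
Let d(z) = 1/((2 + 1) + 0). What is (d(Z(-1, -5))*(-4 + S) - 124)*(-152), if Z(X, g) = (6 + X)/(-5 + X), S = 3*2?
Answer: 56240/3 ≈ 18747.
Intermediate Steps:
S = 6
Z(X, g) = (6 + X)/(-5 + X)
d(z) = 1/3 (d(z) = 1/(3 + 0) = 1/3)
(d(Z(-1, -5))*(-4 + S) - 124)*(-152) = ((-4 + 6)/3 - 124)*(-152) = ((1/3)*2 - 124)*(-152) = (2/3 - 124)*(-152) = -370/3*(-152) = 56240/3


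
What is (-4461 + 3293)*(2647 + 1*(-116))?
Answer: -2956208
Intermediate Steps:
(-4461 + 3293)*(2647 + 1*(-116)) = -1168*(2647 - 116) = -1168*2531 = -2956208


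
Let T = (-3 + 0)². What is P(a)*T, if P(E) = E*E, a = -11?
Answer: 1089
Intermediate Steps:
P(E) = E²
T = 9 (T = (-3)² = 9)
P(a)*T = (-11)²*9 = 121*9 = 1089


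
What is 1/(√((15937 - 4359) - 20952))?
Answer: -I*√9374/9374 ≈ -0.010329*I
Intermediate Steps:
1/(√((15937 - 4359) - 20952)) = 1/(√(11578 - 20952)) = 1/(√(-9374)) = 1/(I*√9374) = -I*√9374/9374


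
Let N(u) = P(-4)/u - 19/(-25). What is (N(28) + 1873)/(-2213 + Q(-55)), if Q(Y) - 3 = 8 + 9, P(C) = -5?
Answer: -437169/511700 ≈ -0.85435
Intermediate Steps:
N(u) = 19/25 - 5/u (N(u) = -5/u - 19/(-25) = -5/u - 19*(-1/25) = -5/u + 19/25 = 19/25 - 5/u)
Q(Y) = 20 (Q(Y) = 3 + (8 + 9) = 3 + 17 = 20)
(N(28) + 1873)/(-2213 + Q(-55)) = ((19/25 - 5/28) + 1873)/(-2213 + 20) = ((19/25 - 5*1/28) + 1873)/(-2193) = ((19/25 - 5/28) + 1873)*(-1/2193) = (407/700 + 1873)*(-1/2193) = (1311507/700)*(-1/2193) = -437169/511700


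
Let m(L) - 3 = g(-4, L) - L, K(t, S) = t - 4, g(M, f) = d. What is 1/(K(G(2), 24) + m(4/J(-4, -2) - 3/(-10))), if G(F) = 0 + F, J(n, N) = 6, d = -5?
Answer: -30/149 ≈ -0.20134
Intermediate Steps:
G(F) = F
g(M, f) = -5
K(t, S) = -4 + t
m(L) = -2 - L (m(L) = 3 + (-5 - L) = -2 - L)
1/(K(G(2), 24) + m(4/J(-4, -2) - 3/(-10))) = 1/((-4 + 2) + (-2 - (4/6 - 3/(-10)))) = 1/(-2 + (-2 - (4*(1/6) - 3*(-1/10)))) = 1/(-2 + (-2 - (2/3 + 3/10))) = 1/(-2 + (-2 - 1*29/30)) = 1/(-2 + (-2 - 29/30)) = 1/(-2 - 89/30) = 1/(-149/30) = -30/149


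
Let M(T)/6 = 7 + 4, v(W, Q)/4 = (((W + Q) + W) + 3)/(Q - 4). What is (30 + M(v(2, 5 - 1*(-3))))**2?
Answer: 9216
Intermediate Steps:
v(W, Q) = 4*(3 + Q + 2*W)/(-4 + Q) (v(W, Q) = 4*((((W + Q) + W) + 3)/(Q - 4)) = 4*((((Q + W) + W) + 3)/(-4 + Q)) = 4*(((Q + 2*W) + 3)/(-4 + Q)) = 4*((3 + Q + 2*W)/(-4 + Q)) = 4*(3 + Q + 2*W)/(-4 + Q))
M(T) = 66 (M(T) = 6*(7 + 4) = 6*11 = 66)
(30 + M(v(2, 5 - 1*(-3))))**2 = (30 + 66)**2 = 96**2 = 9216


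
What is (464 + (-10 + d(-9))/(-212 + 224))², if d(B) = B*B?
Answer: 31798321/144 ≈ 2.2082e+5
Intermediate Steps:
d(B) = B²
(464 + (-10 + d(-9))/(-212 + 224))² = (464 + (-10 + (-9)²)/(-212 + 224))² = (464 + (-10 + 81)/12)² = (464 + 71*(1/12))² = (464 + 71/12)² = (5639/12)² = 31798321/144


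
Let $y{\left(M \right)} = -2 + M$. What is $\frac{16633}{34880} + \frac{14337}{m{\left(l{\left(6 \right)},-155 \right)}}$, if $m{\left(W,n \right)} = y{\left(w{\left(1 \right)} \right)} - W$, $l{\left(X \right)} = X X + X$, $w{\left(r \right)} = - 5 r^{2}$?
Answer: $- \frac{499259543}{1709120} \approx -292.11$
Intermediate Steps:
$l{\left(X \right)} = X + X^{2}$ ($l{\left(X \right)} = X^{2} + X = X + X^{2}$)
$m{\left(W,n \right)} = -7 - W$ ($m{\left(W,n \right)} = \left(-2 - 5 \cdot 1^{2}\right) - W = \left(-2 - 5\right) - W = -7 - W$)
$\frac{16633}{34880} + \frac{14337}{m{\left(l{\left(6 \right)},-155 \right)}} = \frac{16633}{34880} + \frac{14337}{-7 - 6 \left(1 + 6\right)} = 16633 \cdot \frac{1}{34880} + \frac{14337}{-7 - 6 \cdot 7} = \frac{16633}{34880} + \frac{14337}{-7 - 42} = \frac{16633}{34880} + \frac{14337}{-49} = \frac{16633}{34880} + 14337 \left(- \frac{1}{49}\right) = \frac{16633}{34880} - \frac{14337}{49} = - \frac{499259543}{1709120}$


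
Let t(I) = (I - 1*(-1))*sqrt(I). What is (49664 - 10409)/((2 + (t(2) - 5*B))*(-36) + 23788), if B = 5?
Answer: 120787635/75740516 + 1059885*sqrt(2)/151481032 ≈ 1.6047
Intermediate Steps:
t(I) = sqrt(I)*(1 + I) (t(I) = (I + 1)*sqrt(I) = (1 + I)*sqrt(I) = sqrt(I)*(1 + I))
(49664 - 10409)/((2 + (t(2) - 5*B))*(-36) + 23788) = (49664 - 10409)/((2 + (sqrt(2)*(1 + 2) - 5*5))*(-36) + 23788) = 39255/((2 + (sqrt(2)*3 - 25))*(-36) + 23788) = 39255/((2 + (3*sqrt(2) - 25))*(-36) + 23788) = 39255/((2 + (-25 + 3*sqrt(2)))*(-36) + 23788) = 39255/((-23 + 3*sqrt(2))*(-36) + 23788) = 39255/((828 - 108*sqrt(2)) + 23788) = 39255/(24616 - 108*sqrt(2))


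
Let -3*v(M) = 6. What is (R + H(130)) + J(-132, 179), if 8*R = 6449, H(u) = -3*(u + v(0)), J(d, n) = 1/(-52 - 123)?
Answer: 590967/1400 ≈ 422.12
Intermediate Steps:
J(d, n) = -1/175 (J(d, n) = 1/(-175) = -1/175)
v(M) = -2 (v(M) = -1/3*6 = -2)
H(u) = 6 - 3*u (H(u) = -3*(u - 2) = -3*(-2 + u) = 6 - 3*u)
R = 6449/8 (R = (1/8)*6449 = 6449/8 ≈ 806.13)
(R + H(130)) + J(-132, 179) = (6449/8 + (6 - 3*130)) - 1/175 = (6449/8 + (6 - 390)) - 1/175 = (6449/8 - 384) - 1/175 = 3377/8 - 1/175 = 590967/1400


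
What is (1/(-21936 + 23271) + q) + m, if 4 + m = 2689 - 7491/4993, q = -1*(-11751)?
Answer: 96215400088/6665655 ≈ 14435.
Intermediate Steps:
q = 11751
m = 13398714/4993 (m = -4 + (2689 - 7491/4993) = -4 + 13418686/4993 = 13398714/4993 ≈ 2683.5)
(1/(-21936 + 23271) + q) + m = (1/(-21936 + 23271) + 11751) + 13398714/4993 = (1/1335 + 11751) + 13398714/4993 = 15687586/1335 + 13398714/4993 = 96215400088/6665655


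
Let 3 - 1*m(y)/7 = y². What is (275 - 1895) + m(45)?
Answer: -15774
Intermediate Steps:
m(y) = 21 - 7*y²
(275 - 1895) + m(45) = (275 - 1895) + (21 - 7*45²) = -1620 + (21 - 7*2025) = -1620 + (21 - 14175) = -1620 - 14154 = -15774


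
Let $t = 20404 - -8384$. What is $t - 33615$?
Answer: $-4827$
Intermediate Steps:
$t = 28788$ ($t = 20404 + 8384 = 28788$)
$t - 33615 = 28788 - 33615 = -4827$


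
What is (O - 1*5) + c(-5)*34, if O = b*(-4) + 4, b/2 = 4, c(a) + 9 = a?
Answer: -509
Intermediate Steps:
c(a) = -9 + a
b = 8 (b = 2*4 = 8)
O = -28 (O = 8*(-4) + 4 = -32 + 4 = -28)
(O - 1*5) + c(-5)*34 = (-28 - 1*5) + (-9 - 5)*34 = (-28 - 5) - 14*34 = -33 - 476 = -509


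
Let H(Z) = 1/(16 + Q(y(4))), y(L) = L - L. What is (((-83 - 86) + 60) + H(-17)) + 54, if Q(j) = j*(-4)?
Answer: -879/16 ≈ -54.938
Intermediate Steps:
y(L) = 0
Q(j) = -4*j
H(Z) = 1/16 (H(Z) = 1/(16 - 4*0) = 1/(16 + 0) = 1/16)
(((-83 - 86) + 60) + H(-17)) + 54 = (((-83 - 86) + 60) + 1/16) + 54 = ((-169 + 60) + 1/16) + 54 = (-109 + 1/16) + 54 = -1743/16 + 54 = -879/16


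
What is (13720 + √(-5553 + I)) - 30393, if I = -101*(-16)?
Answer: -16673 + I*√3937 ≈ -16673.0 + 62.746*I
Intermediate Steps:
I = 1616
(13720 + √(-5553 + I)) - 30393 = (13720 + √(-5553 + 1616)) - 30393 = (13720 + √(-3937)) - 30393 = (13720 + I*√3937) - 30393 = -16673 + I*√3937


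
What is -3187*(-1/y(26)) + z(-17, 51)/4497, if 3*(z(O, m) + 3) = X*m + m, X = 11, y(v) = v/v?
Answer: 4777380/1499 ≈ 3187.0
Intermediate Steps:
y(v) = 1
z(O, m) = -3 + 4*m (z(O, m) = -3 + (11*m + m)/3 = -3 + (12*m)/3 = -3 + 4*m)
-3187*(-1/y(26)) + z(-17, 51)/4497 = -3187/((-1*1)) + (-3 + 4*51)/4497 = -3187/(-1) + (-3 + 204)*(1/4497) = -3187*(-1) + 201*(1/4497) = 3187 + 67/1499 = 4777380/1499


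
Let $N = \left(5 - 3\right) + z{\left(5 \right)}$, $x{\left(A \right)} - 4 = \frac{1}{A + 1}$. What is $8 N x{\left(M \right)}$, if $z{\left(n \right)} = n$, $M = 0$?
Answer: $280$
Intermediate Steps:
$x{\left(A \right)} = 4 + \frac{1}{1 + A}$ ($x{\left(A \right)} = 4 + \frac{1}{A + 1} = 4 + \frac{1}{1 + A}$)
$N = 7$ ($N = \left(5 - 3\right) + 5 = 2 + 5 = 7$)
$8 N x{\left(M \right)} = 8 \cdot 7 \frac{5 + 4 \cdot 0}{1 + 0} = 56 \frac{5 + 0}{1} = 56 \cdot 1 \cdot 5 = 56 \cdot 5 = 280$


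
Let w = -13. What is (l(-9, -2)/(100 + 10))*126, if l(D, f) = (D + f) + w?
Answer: -1512/55 ≈ -27.491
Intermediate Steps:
l(D, f) = -13 + D + f (l(D, f) = (D + f) - 13 = -13 + D + f)
(l(-9, -2)/(100 + 10))*126 = ((-13 - 9 - 2)/(100 + 10))*126 = -24/110*126 = -24*1/110*126 = -12/55*126 = -1512/55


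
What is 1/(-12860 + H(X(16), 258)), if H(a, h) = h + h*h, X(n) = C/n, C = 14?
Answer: 1/53962 ≈ 1.8532e-5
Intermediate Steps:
X(n) = 14/n
H(a, h) = h + h²
1/(-12860 + H(X(16), 258)) = 1/(-12860 + 258*(1 + 258)) = 1/(-12860 + 258*259) = 1/(-12860 + 66822) = 1/53962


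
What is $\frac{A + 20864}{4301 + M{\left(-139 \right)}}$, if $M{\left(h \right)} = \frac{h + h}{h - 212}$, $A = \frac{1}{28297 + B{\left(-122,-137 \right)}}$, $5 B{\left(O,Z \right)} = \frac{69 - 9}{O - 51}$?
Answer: $\frac{35850079625139}{7391659618801} \approx 4.8501$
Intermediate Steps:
$B{\left(O,Z \right)} = \frac{12}{-51 + O}$ ($B{\left(O,Z \right)} = \frac{\left(69 - 9\right) \frac{1}{O - 51}}{5} = \frac{60 \frac{1}{-51 + O}}{5} = \frac{12}{-51 + O}$)
$A = \frac{173}{4895369}$ ($A = \frac{1}{28297 + \frac{12}{-51 - 122}} = \frac{1}{28297 + \frac{12}{-173}} = \frac{1}{28297 + 12 \left(- \frac{1}{173}\right)} = \frac{1}{28297 - \frac{12}{173}} = \frac{1}{\frac{4895369}{173}} = \frac{173}{4895369} \approx 3.534 \cdot 10^{-5}$)
$M{\left(h \right)} = \frac{2 h}{-212 + h}$
$\frac{A + 20864}{4301 + M{\left(-139 \right)}} = \frac{\frac{173}{4895369} + 20864}{4301 + 2 \left(-139\right) \frac{1}{-212 - 139}} = \frac{102136978989}{4895369 \left(4301 + 2 \left(-139\right) \frac{1}{-351}\right)} = \frac{102136978989}{4895369 \left(4301 + 2 \left(-139\right) \left(- \frac{1}{351}\right)\right)} = \frac{102136978989}{4895369 \left(4301 + \frac{278}{351}\right)} = \frac{102136978989}{4895369 \cdot \frac{1509929}{351}} = \frac{102136978989}{4895369} \cdot \frac{351}{1509929} = \frac{35850079625139}{7391659618801}$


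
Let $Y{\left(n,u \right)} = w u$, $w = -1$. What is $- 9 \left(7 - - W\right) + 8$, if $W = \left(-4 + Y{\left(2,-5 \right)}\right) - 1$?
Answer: $-55$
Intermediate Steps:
$Y{\left(n,u \right)} = - u$
$W = 0$ ($W = \left(-4 - -5\right) - 1 = \left(-4 + 5\right) - 1 = 1 - 1 = 0$)
$- 9 \left(7 - - W\right) + 8 = - 9 \left(7 - \left(-1\right) 0\right) + 8 = - 9 \left(7 - 0\right) + 8 = - 9 \left(7 + 0\right) + 8 = \left(-9\right) 7 + 8 = -63 + 8 = -55$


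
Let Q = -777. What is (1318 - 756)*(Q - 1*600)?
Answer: -773874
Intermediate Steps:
(1318 - 756)*(Q - 1*600) = (1318 - 756)*(-777 - 1*600) = 562*(-777 - 600) = 562*(-1377) = -773874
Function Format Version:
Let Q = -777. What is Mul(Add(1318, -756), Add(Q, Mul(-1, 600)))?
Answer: -773874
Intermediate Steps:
Mul(Add(1318, -756), Add(Q, Mul(-1, 600))) = Mul(Add(1318, -756), Add(-777, Mul(-1, 600))) = Mul(562, Add(-777, -600)) = Mul(562, -1377) = -773874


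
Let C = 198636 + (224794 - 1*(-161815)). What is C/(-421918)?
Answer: -585245/421918 ≈ -1.3871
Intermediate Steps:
C = 585245 (C = 198636 + (224794 + 161815) = 198636 + 386609 = 585245)
C/(-421918) = 585245/(-421918) = 585245*(-1/421918) = -585245/421918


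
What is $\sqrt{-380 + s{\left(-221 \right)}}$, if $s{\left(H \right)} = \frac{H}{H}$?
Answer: $i \sqrt{379} \approx 19.468 i$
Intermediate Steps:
$s{\left(H \right)} = 1$
$\sqrt{-380 + s{\left(-221 \right)}} = \sqrt{-380 + 1} = \sqrt{-379} = i \sqrt{379}$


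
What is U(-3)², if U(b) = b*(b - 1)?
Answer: 144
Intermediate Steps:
U(b) = b*(-1 + b)
U(-3)² = (-3*(-1 - 3))² = (-3*(-4))² = 12² = 144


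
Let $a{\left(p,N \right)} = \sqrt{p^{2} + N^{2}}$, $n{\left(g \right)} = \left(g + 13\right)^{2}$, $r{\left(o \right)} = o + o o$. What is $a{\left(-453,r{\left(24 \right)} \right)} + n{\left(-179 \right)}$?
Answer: $27556 + 3 \sqrt{62801} \approx 28308.0$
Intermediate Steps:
$r{\left(o \right)} = o + o^{2}$
$n{\left(g \right)} = \left(13 + g\right)^{2}$
$a{\left(p,N \right)} = \sqrt{N^{2} + p^{2}}$
$a{\left(-453,r{\left(24 \right)} \right)} + n{\left(-179 \right)} = \sqrt{\left(24 \left(1 + 24\right)\right)^{2} + \left(-453\right)^{2}} + \left(13 - 179\right)^{2} = \sqrt{\left(24 \cdot 25\right)^{2} + 205209} + \left(-166\right)^{2} = \sqrt{600^{2} + 205209} + 27556 = \sqrt{360000 + 205209} + 27556 = \sqrt{565209} + 27556 = 3 \sqrt{62801} + 27556 = 27556 + 3 \sqrt{62801}$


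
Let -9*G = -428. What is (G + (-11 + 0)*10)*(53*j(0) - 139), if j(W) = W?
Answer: 78118/9 ≈ 8679.8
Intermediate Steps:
G = 428/9 (G = -⅑*(-428) = 428/9 ≈ 47.556)
(G + (-11 + 0)*10)*(53*j(0) - 139) = (428/9 + (-11 + 0)*10)*(53*0 - 139) = (428/9 - 11*10)*(0 - 139) = (428/9 - 110)*(-139) = -562/9*(-139) = 78118/9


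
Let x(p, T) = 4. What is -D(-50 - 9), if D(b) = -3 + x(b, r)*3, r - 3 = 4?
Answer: -9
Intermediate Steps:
r = 7 (r = 3 + 4 = 7)
D(b) = 9 (D(b) = -3 + 4*3 = -3 + 12 = 9)
-D(-50 - 9) = -1*9 = -9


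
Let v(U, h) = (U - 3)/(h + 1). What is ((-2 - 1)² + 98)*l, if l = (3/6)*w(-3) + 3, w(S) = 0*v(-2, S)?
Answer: 321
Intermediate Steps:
v(U, h) = (-3 + U)/(1 + h)
w(S) = 0 (w(S) = 0*((-3 - 2)/(1 + S)) = 0*(-5/(1 + S)) = 0)
l = 3 (l = (3/6)*0 + 3 = (3*(⅙))*0 + 3 = (½)*0 + 3 = 0 + 3 = 3)
((-2 - 1)² + 98)*l = ((-2 - 1)² + 98)*3 = ((-3)² + 98)*3 = (9 + 98)*3 = 107*3 = 321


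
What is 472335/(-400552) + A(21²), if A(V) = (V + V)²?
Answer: 311598541713/400552 ≈ 7.7792e+5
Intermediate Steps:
A(V) = 4*V² (A(V) = (2*V)² = 4*V²)
472335/(-400552) + A(21²) = 472335/(-400552) + 4*(21²)² = 472335*(-1/400552) + 4*441² = -472335/400552 + 4*194481 = -472335/400552 + 777924 = 311598541713/400552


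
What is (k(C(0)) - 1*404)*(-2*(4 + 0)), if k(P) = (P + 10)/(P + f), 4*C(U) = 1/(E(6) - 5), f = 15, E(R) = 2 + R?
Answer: 584024/181 ≈ 3226.7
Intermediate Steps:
C(U) = 1/12 (C(U) = 1/(4*((2 + 6) - 5)) = 1/(4*(8 - 5)) = (1/4)/3 = (1/4)*(1/3) = 1/12)
k(P) = (10 + P)/(15 + P) (k(P) = (P + 10)/(P + 15) = (10 + P)/(15 + P))
(k(C(0)) - 1*404)*(-2*(4 + 0)) = ((10 + 1/12)/(15 + 1/12) - 1*404)*(-2*(4 + 0)) = ((121/12)/(181/12) - 404)*(-2*4) = ((12/181)*(121/12) - 404)*(-8) = (121/181 - 404)*(-8) = -73003/181*(-8) = 584024/181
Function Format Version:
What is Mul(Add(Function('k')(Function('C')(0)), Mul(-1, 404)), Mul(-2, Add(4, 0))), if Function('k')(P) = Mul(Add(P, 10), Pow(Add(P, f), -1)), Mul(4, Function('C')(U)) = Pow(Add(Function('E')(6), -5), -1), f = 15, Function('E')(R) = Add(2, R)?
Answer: Rational(584024, 181) ≈ 3226.7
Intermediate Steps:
Function('C')(U) = Rational(1, 12) (Function('C')(U) = Mul(Rational(1, 4), Pow(Add(Add(2, 6), -5), -1)) = Mul(Rational(1, 4), Pow(Add(8, -5), -1)) = Mul(Rational(1, 4), Pow(3, -1)) = Mul(Rational(1, 4), Rational(1, 3)) = Rational(1, 12))
Function('k')(P) = Mul(Pow(Add(15, P), -1), Add(10, P)) (Function('k')(P) = Mul(Add(P, 10), Pow(Add(P, 15), -1)) = Mul(Add(10, P), Pow(Add(15, P), -1)) = Mul(Pow(Add(15, P), -1), Add(10, P)))
Mul(Add(Function('k')(Function('C')(0)), Mul(-1, 404)), Mul(-2, Add(4, 0))) = Mul(Add(Mul(Pow(Add(15, Rational(1, 12)), -1), Add(10, Rational(1, 12))), Mul(-1, 404)), Mul(-2, Add(4, 0))) = Mul(Add(Mul(Pow(Rational(181, 12), -1), Rational(121, 12)), -404), Mul(-2, 4)) = Mul(Add(Mul(Rational(12, 181), Rational(121, 12)), -404), -8) = Mul(Add(Rational(121, 181), -404), -8) = Mul(Rational(-73003, 181), -8) = Rational(584024, 181)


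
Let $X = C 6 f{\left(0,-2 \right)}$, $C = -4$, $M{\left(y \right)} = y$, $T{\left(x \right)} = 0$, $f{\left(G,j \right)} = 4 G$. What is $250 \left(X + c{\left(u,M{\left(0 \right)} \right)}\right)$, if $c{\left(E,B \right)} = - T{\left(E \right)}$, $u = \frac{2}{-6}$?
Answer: $0$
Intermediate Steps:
$u = - \frac{1}{3}$ ($u = 2 \left(- \frac{1}{6}\right) = - \frac{1}{3} \approx -0.33333$)
$c{\left(E,B \right)} = 0$ ($c{\left(E,B \right)} = \left(-1\right) 0 = 0$)
$X = 0$ ($X = \left(-4\right) 6 \cdot 4 \cdot 0 = \left(-24\right) 0 = 0$)
$250 \left(X + c{\left(u,M{\left(0 \right)} \right)}\right) = 250 \left(0 + 0\right) = 250 \cdot 0 = 0$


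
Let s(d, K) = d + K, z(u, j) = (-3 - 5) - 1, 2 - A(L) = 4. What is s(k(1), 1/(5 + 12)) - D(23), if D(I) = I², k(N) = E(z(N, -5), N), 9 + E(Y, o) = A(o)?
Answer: -9179/17 ≈ -539.94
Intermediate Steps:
A(L) = -2 (A(L) = 2 - 1*4 = 2 - 4 = -2)
z(u, j) = -9 (z(u, j) = -8 - 1 = -9)
E(Y, o) = -11 (E(Y, o) = -9 - 2 = -11)
k(N) = -11
s(d, K) = K + d
s(k(1), 1/(5 + 12)) - D(23) = (1/(5 + 12) - 11) - 1*23² = (1/17 - 11) - 1*529 = (1/17 - 11) - 529 = -186/17 - 529 = -9179/17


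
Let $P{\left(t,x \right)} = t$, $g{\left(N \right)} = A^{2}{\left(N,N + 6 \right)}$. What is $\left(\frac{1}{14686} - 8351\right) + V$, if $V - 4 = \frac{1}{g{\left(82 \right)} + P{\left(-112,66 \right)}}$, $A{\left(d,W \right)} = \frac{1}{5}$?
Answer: $- \frac{343113097909}{41106114} \approx -8347.0$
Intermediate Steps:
$A{\left(d,W \right)} = \frac{1}{5}$
$g{\left(N \right)} = \frac{1}{25}$ ($g{\left(N \right)} = \left(\frac{1}{5}\right)^{2} = \frac{1}{25}$)
$V = \frac{11171}{2799}$ ($V = 4 + \frac{1}{\frac{1}{25} - 112} = 4 + \frac{1}{- \frac{2799}{25}} = 4 - \frac{25}{2799} = \frac{11171}{2799} \approx 3.9911$)
$\left(\frac{1}{14686} - 8351\right) + V = \left(\frac{1}{14686} - 8351\right) + \frac{11171}{2799} = - \frac{122642785}{14686} + \frac{11171}{2799} = - \frac{343113097909}{41106114}$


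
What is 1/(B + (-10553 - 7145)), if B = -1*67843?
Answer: -1/85541 ≈ -1.1690e-5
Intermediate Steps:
B = -67843
1/(B + (-10553 - 7145)) = 1/(-67843 + (-10553 - 7145)) = 1/(-67843 - 17698) = 1/(-85541) = -1/85541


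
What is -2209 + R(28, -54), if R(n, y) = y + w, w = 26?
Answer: -2237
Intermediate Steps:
R(n, y) = 26 + y (R(n, y) = y + 26 = 26 + y)
-2209 + R(28, -54) = -2209 + (26 - 54) = -2209 - 28 = -2237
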